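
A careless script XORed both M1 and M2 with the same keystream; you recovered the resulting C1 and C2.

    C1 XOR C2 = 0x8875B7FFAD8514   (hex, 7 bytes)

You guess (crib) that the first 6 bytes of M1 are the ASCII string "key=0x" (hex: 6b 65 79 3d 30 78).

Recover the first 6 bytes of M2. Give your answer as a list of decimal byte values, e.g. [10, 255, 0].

Since C1 ⊕ C2 = M1 ⊕ M2, XORing with the guessed M1 bytes yields the corresponding M2 bytes: M2 = (C1 ⊕ C2) ⊕ M1.
88 ⊕ 6b = e3
75 ⊕ 65 = 10
b7 ⊕ 79 = ce
ff ⊕ 3d = c2
ad ⊕ 30 = 9d
85 ⊕ 78 = fd

[227, 16, 206, 194, 157, 253]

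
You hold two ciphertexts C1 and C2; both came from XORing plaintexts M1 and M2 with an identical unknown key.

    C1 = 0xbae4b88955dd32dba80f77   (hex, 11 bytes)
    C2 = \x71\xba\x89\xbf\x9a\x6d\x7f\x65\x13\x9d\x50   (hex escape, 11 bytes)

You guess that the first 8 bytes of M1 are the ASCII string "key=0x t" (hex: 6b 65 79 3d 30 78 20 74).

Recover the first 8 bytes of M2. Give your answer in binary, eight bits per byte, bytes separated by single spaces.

10100000 00111011 01001000 00001011 11111111 11001000 01101101 11001010

First, C1 ⊕ C2 = (M1 ⊕ K) ⊕ (M2 ⊕ K) = M1 ⊕ M2, so the key drops out. Then M2 = (M1 ⊕ M2) ⊕ M1 over the first 8 bytes.
byte 0: (ba ⊕ 71) ⊕ 6b = cb ⊕ 6b = a0
byte 1: (e4 ⊕ ba) ⊕ 65 = 5e ⊕ 65 = 3b
byte 2: (b8 ⊕ 89) ⊕ 79 = 31 ⊕ 79 = 48
byte 3: (89 ⊕ bf) ⊕ 3d = 36 ⊕ 3d = 0b
byte 4: (55 ⊕ 9a) ⊕ 30 = cf ⊕ 30 = ff
byte 5: (dd ⊕ 6d) ⊕ 78 = b0 ⊕ 78 = c8
byte 6: (32 ⊕ 7f) ⊕ 20 = 4d ⊕ 20 = 6d
byte 7: (db ⊕ 65) ⊕ 74 = be ⊕ 74 = ca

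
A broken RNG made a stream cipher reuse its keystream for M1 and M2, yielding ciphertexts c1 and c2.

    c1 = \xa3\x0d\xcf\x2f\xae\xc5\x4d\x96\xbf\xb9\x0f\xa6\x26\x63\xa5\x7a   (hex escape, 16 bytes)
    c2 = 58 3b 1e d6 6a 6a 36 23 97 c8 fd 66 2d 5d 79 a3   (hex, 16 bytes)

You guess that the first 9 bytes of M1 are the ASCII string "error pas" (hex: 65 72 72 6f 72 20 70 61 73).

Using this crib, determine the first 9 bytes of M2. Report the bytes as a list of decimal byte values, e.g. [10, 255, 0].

First, c1 ⊕ c2 = (M1 ⊕ K) ⊕ (M2 ⊕ K) = M1 ⊕ M2, so the key drops out. Then M2 = (M1 ⊕ M2) ⊕ M1 over the first 9 bytes.
byte 0: (a3 ⊕ 58) ⊕ 65 = fb ⊕ 65 = 9e
byte 1: (0d ⊕ 3b) ⊕ 72 = 36 ⊕ 72 = 44
byte 2: (cf ⊕ 1e) ⊕ 72 = d1 ⊕ 72 = a3
byte 3: (2f ⊕ d6) ⊕ 6f = f9 ⊕ 6f = 96
byte 4: (ae ⊕ 6a) ⊕ 72 = c4 ⊕ 72 = b6
byte 5: (c5 ⊕ 6a) ⊕ 20 = af ⊕ 20 = 8f
byte 6: (4d ⊕ 36) ⊕ 70 = 7b ⊕ 70 = 0b
byte 7: (96 ⊕ 23) ⊕ 61 = b5 ⊕ 61 = d4
byte 8: (bf ⊕ 97) ⊕ 73 = 28 ⊕ 73 = 5b

[158, 68, 163, 150, 182, 143, 11, 212, 91]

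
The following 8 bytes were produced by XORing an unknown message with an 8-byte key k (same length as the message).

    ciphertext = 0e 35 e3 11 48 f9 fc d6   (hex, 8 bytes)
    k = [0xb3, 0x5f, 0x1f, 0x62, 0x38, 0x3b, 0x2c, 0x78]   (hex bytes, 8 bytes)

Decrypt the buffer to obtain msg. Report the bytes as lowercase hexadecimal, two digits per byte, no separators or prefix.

byte 0: 0e ^ b3 = bd
byte 1: 35 ^ 5f = 6a
byte 2: e3 ^ 1f = fc
byte 3: 11 ^ 62 = 73
byte 4: 48 ^ 38 = 70
byte 5: f9 ^ 3b = c2
byte 6: fc ^ 2c = d0
byte 7: d6 ^ 78 = ae

bd6afc7370c2d0ae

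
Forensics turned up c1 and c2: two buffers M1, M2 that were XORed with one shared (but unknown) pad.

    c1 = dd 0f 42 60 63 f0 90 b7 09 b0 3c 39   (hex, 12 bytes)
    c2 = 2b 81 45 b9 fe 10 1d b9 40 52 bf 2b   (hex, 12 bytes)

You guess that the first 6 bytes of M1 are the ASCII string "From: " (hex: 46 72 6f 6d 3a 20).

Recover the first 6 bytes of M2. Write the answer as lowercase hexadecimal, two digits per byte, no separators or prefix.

First, c1 ⊕ c2 = (M1 ⊕ K) ⊕ (M2 ⊕ K) = M1 ⊕ M2, so the key drops out. Then M2 = (M1 ⊕ M2) ⊕ M1 over the first 6 bytes.
byte 0: (dd ⊕ 2b) ⊕ 46 = f6 ⊕ 46 = b0
byte 1: (0f ⊕ 81) ⊕ 72 = 8e ⊕ 72 = fc
byte 2: (42 ⊕ 45) ⊕ 6f = 07 ⊕ 6f = 68
byte 3: (60 ⊕ b9) ⊕ 6d = d9 ⊕ 6d = b4
byte 4: (63 ⊕ fe) ⊕ 3a = 9d ⊕ 3a = a7
byte 5: (f0 ⊕ 10) ⊕ 20 = e0 ⊕ 20 = c0

b0fc68b4a7c0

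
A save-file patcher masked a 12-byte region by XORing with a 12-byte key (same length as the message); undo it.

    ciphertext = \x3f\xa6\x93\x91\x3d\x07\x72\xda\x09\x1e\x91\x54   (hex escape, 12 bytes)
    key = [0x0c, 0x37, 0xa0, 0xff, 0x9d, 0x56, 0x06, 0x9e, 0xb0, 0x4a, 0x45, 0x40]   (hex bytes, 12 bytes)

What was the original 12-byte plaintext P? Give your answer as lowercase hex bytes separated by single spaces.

33 91 33 6e a0 51 74 44 b9 54 d4 14

byte 0: 3f XOR 0c = 33
byte 1: a6 XOR 37 = 91
byte 2: 93 XOR a0 = 33
byte 3: 91 XOR ff = 6e
byte 4: 3d XOR 9d = a0
byte 5: 07 XOR 56 = 51
byte 6: 72 XOR 06 = 74
byte 7: da XOR 9e = 44
byte 8: 09 XOR b0 = b9
byte 9: 1e XOR 4a = 54
byte 10: 91 XOR 45 = d4
byte 11: 54 XOR 40 = 14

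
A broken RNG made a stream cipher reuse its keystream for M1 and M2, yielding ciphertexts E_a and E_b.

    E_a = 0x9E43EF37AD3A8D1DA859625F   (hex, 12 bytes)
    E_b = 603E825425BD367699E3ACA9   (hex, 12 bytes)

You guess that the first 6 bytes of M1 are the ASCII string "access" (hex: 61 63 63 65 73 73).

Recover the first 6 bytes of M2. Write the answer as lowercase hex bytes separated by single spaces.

9f 1e 0e 06 fb f4

First, E_a ⊕ E_b = (M1 ⊕ K) ⊕ (M2 ⊕ K) = M1 ⊕ M2, so the key drops out. Then M2 = (M1 ⊕ M2) ⊕ M1 over the first 6 bytes.
byte 0: (9e xor 60) xor 61 = fe xor 61 = 9f
byte 1: (43 xor 3e) xor 63 = 7d xor 63 = 1e
byte 2: (ef xor 82) xor 63 = 6d xor 63 = 0e
byte 3: (37 xor 54) xor 65 = 63 xor 65 = 06
byte 4: (ad xor 25) xor 73 = 88 xor 73 = fb
byte 5: (3a xor bd) xor 73 = 87 xor 73 = f4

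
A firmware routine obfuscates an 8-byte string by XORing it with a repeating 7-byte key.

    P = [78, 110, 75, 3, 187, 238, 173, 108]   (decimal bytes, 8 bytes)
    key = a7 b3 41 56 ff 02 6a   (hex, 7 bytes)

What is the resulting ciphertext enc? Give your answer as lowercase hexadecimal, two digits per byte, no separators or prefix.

e9dd0a5544ecc7cb

The 7-byte key repeats, so the effective keystream is a7 b3 41 56 ff 02 6a a7.
byte 0: 4e ^ a7 = e9
byte 1: 6e ^ b3 = dd
byte 2: 4b ^ 41 = 0a
byte 3: 03 ^ 56 = 55
byte 4: bb ^ ff = 44
byte 5: ee ^ 02 = ec
byte 6: ad ^ 6a = c7
byte 7: 6c ^ a7 = cb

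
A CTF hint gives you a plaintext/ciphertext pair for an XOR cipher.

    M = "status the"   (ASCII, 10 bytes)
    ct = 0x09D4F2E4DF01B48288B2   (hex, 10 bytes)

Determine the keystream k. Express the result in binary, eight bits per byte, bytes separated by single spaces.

Since ct = M ⊕ k, XORing both sides with M gives k = M ⊕ ct.
73 xor 09 = 7a
74 xor d4 = a0
61 xor f2 = 93
74 xor e4 = 90
75 xor df = aa
73 xor 01 = 72
20 xor b4 = 94
74 xor 82 = f6
68 xor 88 = e0
65 xor b2 = d7

01111010 10100000 10010011 10010000 10101010 01110010 10010100 11110110 11100000 11010111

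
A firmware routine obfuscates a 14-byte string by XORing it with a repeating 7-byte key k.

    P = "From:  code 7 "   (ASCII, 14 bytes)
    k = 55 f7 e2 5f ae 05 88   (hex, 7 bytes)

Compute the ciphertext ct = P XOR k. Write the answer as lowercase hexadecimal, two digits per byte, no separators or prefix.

The 7-byte key repeats, so the effective keystream is 55 f7 e2 5f ae 05 88 55 f7 e2 5f ae 05 88.
byte 0: 46 ^ 55 = 13
byte 1: 72 ^ f7 = 85
byte 2: 6f ^ e2 = 8d
byte 3: 6d ^ 5f = 32
byte 4: 3a ^ ae = 94
byte 5: 20 ^ 05 = 25
byte 6: 20 ^ 88 = a8
byte 7: 63 ^ 55 = 36
byte 8: 6f ^ f7 = 98
byte 9: 64 ^ e2 = 86
byte 10: 65 ^ 5f = 3a
byte 11: 20 ^ ae = 8e
byte 12: 37 ^ 05 = 32
byte 13: 20 ^ 88 = a8

13858d329425a83698863a8e32a8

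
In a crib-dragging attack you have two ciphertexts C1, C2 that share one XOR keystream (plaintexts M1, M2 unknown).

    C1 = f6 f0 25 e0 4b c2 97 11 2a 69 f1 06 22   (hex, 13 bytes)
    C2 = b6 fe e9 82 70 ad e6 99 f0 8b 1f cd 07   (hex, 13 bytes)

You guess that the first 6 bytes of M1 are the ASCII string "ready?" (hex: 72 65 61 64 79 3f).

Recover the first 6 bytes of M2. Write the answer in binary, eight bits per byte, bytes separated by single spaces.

First, C1 ⊕ C2 = (M1 ⊕ K) ⊕ (M2 ⊕ K) = M1 ⊕ M2, so the key drops out. Then M2 = (M1 ⊕ M2) ⊕ M1 over the first 6 bytes.
byte 0: (f6 ^ b6) ^ 72 = 40 ^ 72 = 32
byte 1: (f0 ^ fe) ^ 65 = 0e ^ 65 = 6b
byte 2: (25 ^ e9) ^ 61 = cc ^ 61 = ad
byte 3: (e0 ^ 82) ^ 64 = 62 ^ 64 = 06
byte 4: (4b ^ 70) ^ 79 = 3b ^ 79 = 42
byte 5: (c2 ^ ad) ^ 3f = 6f ^ 3f = 50

00110010 01101011 10101101 00000110 01000010 01010000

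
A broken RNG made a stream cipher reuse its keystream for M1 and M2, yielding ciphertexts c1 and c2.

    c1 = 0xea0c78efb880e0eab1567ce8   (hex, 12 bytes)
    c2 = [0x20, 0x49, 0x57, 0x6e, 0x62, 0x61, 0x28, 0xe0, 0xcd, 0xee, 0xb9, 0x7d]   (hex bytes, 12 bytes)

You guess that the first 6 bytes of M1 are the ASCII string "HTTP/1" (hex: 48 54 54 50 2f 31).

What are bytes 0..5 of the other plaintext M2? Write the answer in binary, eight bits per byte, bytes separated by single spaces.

10000010 00010001 01111011 11010001 11110101 11010000

First, c1 ⊕ c2 = (M1 ⊕ K) ⊕ (M2 ⊕ K) = M1 ⊕ M2, so the key drops out. Then M2 = (M1 ⊕ M2) ⊕ M1 over the first 6 bytes.
byte 0: (ea XOR 20) XOR 48 = ca XOR 48 = 82
byte 1: (0c XOR 49) XOR 54 = 45 XOR 54 = 11
byte 2: (78 XOR 57) XOR 54 = 2f XOR 54 = 7b
byte 3: (ef XOR 6e) XOR 50 = 81 XOR 50 = d1
byte 4: (b8 XOR 62) XOR 2f = da XOR 2f = f5
byte 5: (80 XOR 61) XOR 31 = e1 XOR 31 = d0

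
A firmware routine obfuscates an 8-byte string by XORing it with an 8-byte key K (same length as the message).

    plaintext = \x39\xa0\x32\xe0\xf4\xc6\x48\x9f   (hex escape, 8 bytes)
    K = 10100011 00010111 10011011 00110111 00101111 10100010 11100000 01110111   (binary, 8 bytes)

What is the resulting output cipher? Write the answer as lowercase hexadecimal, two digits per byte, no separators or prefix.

XOR is its own inverse, so applying the key byte-wise gives the result directly.
39 ⊕ a3 = 9a
a0 ⊕ 17 = b7
32 ⊕ 9b = a9
e0 ⊕ 37 = d7
f4 ⊕ 2f = db
c6 ⊕ a2 = 64
48 ⊕ e0 = a8
9f ⊕ 77 = e8

9ab7a9d7db64a8e8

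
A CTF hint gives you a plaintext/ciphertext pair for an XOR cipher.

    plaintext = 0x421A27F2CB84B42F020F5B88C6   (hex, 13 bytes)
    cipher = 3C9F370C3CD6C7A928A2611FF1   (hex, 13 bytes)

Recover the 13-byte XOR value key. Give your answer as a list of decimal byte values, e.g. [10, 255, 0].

[126, 133, 16, 254, 247, 82, 115, 134, 42, 173, 58, 151, 55]

Since cipher = plaintext ⊕ key, XORing both sides with plaintext gives key = plaintext ⊕ cipher.
42 ⊕ 3c = 7e
1a ⊕ 9f = 85
27 ⊕ 37 = 10
f2 ⊕ 0c = fe
cb ⊕ 3c = f7
84 ⊕ d6 = 52
b4 ⊕ c7 = 73
2f ⊕ a9 = 86
02 ⊕ 28 = 2a
0f ⊕ a2 = ad
5b ⊕ 61 = 3a
88 ⊕ 1f = 97
c6 ⊕ f1 = 37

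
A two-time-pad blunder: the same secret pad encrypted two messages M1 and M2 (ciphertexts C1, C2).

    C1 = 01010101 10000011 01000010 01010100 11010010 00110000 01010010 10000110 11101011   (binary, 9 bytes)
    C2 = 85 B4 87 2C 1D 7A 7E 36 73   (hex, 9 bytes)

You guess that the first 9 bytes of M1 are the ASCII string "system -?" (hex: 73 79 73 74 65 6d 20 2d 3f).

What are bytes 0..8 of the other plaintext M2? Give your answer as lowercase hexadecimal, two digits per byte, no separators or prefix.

a34eb60caa270c9da7

First, C1 ⊕ C2 = (M1 ⊕ K) ⊕ (M2 ⊕ K) = M1 ⊕ M2, so the key drops out. Then M2 = (M1 ⊕ M2) ⊕ M1 over the first 9 bytes.
byte 0: (55 XOR 85) XOR 73 = d0 XOR 73 = a3
byte 1: (83 XOR b4) XOR 79 = 37 XOR 79 = 4e
byte 2: (42 XOR 87) XOR 73 = c5 XOR 73 = b6
byte 3: (54 XOR 2c) XOR 74 = 78 XOR 74 = 0c
byte 4: (d2 XOR 1d) XOR 65 = cf XOR 65 = aa
byte 5: (30 XOR 7a) XOR 6d = 4a XOR 6d = 27
byte 6: (52 XOR 7e) XOR 20 = 2c XOR 20 = 0c
byte 7: (86 XOR 36) XOR 2d = b0 XOR 2d = 9d
byte 8: (eb XOR 73) XOR 3f = 98 XOR 3f = a7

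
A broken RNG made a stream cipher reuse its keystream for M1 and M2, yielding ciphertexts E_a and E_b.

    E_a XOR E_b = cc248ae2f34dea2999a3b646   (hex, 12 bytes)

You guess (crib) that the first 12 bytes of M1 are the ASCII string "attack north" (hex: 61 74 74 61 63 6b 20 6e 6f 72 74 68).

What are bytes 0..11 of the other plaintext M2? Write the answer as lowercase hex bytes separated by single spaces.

ad 50 fe 83 90 26 ca 47 f6 d1 c2 2e

Since E_a ⊕ E_b = M1 ⊕ M2, XORing with the guessed M1 bytes yields the corresponding M2 bytes: M2 = (E_a ⊕ E_b) ⊕ M1.
cc ^ 61 = ad
24 ^ 74 = 50
8a ^ 74 = fe
e2 ^ 61 = 83
f3 ^ 63 = 90
4d ^ 6b = 26
ea ^ 20 = ca
29 ^ 6e = 47
99 ^ 6f = f6
a3 ^ 72 = d1
b6 ^ 74 = c2
46 ^ 68 = 2e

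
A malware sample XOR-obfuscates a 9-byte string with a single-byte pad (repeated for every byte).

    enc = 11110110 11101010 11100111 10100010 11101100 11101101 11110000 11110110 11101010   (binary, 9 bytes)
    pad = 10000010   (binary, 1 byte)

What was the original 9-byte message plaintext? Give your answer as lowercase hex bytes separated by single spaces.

74 68 65 20 6e 6f 72 74 68

The 1-byte key repeats, so the effective keystream is 82 82 82 82 82 82 82 82 82.
byte 0: f6 ^ 82 = 74
byte 1: ea ^ 82 = 68
byte 2: e7 ^ 82 = 65
byte 3: a2 ^ 82 = 20
byte 4: ec ^ 82 = 6e
byte 5: ed ^ 82 = 6f
byte 6: f0 ^ 82 = 72
byte 7: f6 ^ 82 = 74
byte 8: ea ^ 82 = 68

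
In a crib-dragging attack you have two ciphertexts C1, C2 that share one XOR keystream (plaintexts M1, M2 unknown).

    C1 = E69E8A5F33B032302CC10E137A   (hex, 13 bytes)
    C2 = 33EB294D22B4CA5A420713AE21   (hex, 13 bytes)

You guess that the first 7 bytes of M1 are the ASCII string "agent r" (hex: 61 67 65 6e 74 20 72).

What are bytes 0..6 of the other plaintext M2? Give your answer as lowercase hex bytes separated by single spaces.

First, C1 ⊕ C2 = (M1 ⊕ K) ⊕ (M2 ⊕ K) = M1 ⊕ M2, so the key drops out. Then M2 = (M1 ⊕ M2) ⊕ M1 over the first 7 bytes.
byte 0: (e6 XOR 33) XOR 61 = d5 XOR 61 = b4
byte 1: (9e XOR eb) XOR 67 = 75 XOR 67 = 12
byte 2: (8a XOR 29) XOR 65 = a3 XOR 65 = c6
byte 3: (5f XOR 4d) XOR 6e = 12 XOR 6e = 7c
byte 4: (33 XOR 22) XOR 74 = 11 XOR 74 = 65
byte 5: (b0 XOR b4) XOR 20 = 04 XOR 20 = 24
byte 6: (32 XOR ca) XOR 72 = f8 XOR 72 = 8a

b4 12 c6 7c 65 24 8a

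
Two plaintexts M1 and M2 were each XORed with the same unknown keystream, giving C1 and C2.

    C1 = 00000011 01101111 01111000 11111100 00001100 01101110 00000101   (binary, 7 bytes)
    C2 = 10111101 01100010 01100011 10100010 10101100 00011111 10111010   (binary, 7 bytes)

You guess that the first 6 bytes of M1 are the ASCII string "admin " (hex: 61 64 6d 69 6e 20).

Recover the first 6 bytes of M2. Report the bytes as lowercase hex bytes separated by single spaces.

df 69 76 37 ce 51

First, C1 ⊕ C2 = (M1 ⊕ K) ⊕ (M2 ⊕ K) = M1 ⊕ M2, so the key drops out. Then M2 = (M1 ⊕ M2) ⊕ M1 over the first 6 bytes.
byte 0: (03 ⊕ bd) ⊕ 61 = be ⊕ 61 = df
byte 1: (6f ⊕ 62) ⊕ 64 = 0d ⊕ 64 = 69
byte 2: (78 ⊕ 63) ⊕ 6d = 1b ⊕ 6d = 76
byte 3: (fc ⊕ a2) ⊕ 69 = 5e ⊕ 69 = 37
byte 4: (0c ⊕ ac) ⊕ 6e = a0 ⊕ 6e = ce
byte 5: (6e ⊕ 1f) ⊕ 20 = 71 ⊕ 20 = 51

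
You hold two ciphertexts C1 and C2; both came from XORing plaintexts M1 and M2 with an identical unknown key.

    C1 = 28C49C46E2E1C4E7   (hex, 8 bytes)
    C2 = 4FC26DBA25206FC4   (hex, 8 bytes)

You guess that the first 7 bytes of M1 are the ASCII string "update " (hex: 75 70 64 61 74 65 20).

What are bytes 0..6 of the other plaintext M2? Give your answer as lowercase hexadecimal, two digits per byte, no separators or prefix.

First, C1 ⊕ C2 = (M1 ⊕ K) ⊕ (M2 ⊕ K) = M1 ⊕ M2, so the key drops out. Then M2 = (M1 ⊕ M2) ⊕ M1 over the first 7 bytes.
byte 0: (28 XOR 4f) XOR 75 = 67 XOR 75 = 12
byte 1: (c4 XOR c2) XOR 70 = 06 XOR 70 = 76
byte 2: (9c XOR 6d) XOR 64 = f1 XOR 64 = 95
byte 3: (46 XOR ba) XOR 61 = fc XOR 61 = 9d
byte 4: (e2 XOR 25) XOR 74 = c7 XOR 74 = b3
byte 5: (e1 XOR 20) XOR 65 = c1 XOR 65 = a4
byte 6: (c4 XOR 6f) XOR 20 = ab XOR 20 = 8b

1276959db3a48b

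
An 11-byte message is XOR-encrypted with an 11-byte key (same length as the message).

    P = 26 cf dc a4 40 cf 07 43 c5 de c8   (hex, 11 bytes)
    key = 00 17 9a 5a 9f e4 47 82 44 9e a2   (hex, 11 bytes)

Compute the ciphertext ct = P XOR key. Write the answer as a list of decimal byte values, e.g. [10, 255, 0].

[38, 216, 70, 254, 223, 43, 64, 193, 129, 64, 106]

XOR is its own inverse, so applying the key byte-wise gives the result directly.
26 ⊕ 00 = 26
cf ⊕ 17 = d8
dc ⊕ 9a = 46
a4 ⊕ 5a = fe
40 ⊕ 9f = df
cf ⊕ e4 = 2b
07 ⊕ 47 = 40
43 ⊕ 82 = c1
c5 ⊕ 44 = 81
de ⊕ 9e = 40
c8 ⊕ a2 = 6a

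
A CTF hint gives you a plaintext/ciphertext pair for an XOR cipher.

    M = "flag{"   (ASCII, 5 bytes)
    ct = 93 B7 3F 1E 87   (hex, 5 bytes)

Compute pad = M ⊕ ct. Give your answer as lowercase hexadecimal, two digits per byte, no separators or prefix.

f5db5e79fc

Since ct = M ⊕ pad, XORing both sides with M gives pad = M ⊕ ct.
byte 0: 66 ⊕ 93 = f5
byte 1: 6c ⊕ b7 = db
byte 2: 61 ⊕ 3f = 5e
byte 3: 67 ⊕ 1e = 79
byte 4: 7b ⊕ 87 = fc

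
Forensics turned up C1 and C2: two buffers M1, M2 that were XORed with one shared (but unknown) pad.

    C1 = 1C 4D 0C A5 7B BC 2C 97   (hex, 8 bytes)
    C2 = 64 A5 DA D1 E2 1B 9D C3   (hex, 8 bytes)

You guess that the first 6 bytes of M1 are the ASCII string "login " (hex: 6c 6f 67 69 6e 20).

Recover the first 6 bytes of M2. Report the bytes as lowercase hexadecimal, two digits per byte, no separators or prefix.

First, C1 ⊕ C2 = (M1 ⊕ K) ⊕ (M2 ⊕ K) = M1 ⊕ M2, so the key drops out. Then M2 = (M1 ⊕ M2) ⊕ M1 over the first 6 bytes.
byte 0: (1c ^ 64) ^ 6c = 78 ^ 6c = 14
byte 1: (4d ^ a5) ^ 6f = e8 ^ 6f = 87
byte 2: (0c ^ da) ^ 67 = d6 ^ 67 = b1
byte 3: (a5 ^ d1) ^ 69 = 74 ^ 69 = 1d
byte 4: (7b ^ e2) ^ 6e = 99 ^ 6e = f7
byte 5: (bc ^ 1b) ^ 20 = a7 ^ 20 = 87

1487b11df787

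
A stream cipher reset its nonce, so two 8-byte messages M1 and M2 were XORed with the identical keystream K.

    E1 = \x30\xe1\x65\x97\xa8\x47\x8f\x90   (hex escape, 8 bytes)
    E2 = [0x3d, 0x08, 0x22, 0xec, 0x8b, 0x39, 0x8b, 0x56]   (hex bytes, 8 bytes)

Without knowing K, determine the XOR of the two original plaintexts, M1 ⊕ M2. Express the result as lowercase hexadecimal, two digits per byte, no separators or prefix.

E1 ⊕ E2 = (M1 ⊕ K) ⊕ (M2 ⊕ K) = M1 ⊕ M2 — the shared key cancels under XOR.
byte 0: 00110000 XOR 00111101 = 00001101
byte 1: 11100001 XOR 00001000 = 11101001
byte 2: 01100101 XOR 00100010 = 01000111
byte 3: 10010111 XOR 11101100 = 01111011
byte 4: 10101000 XOR 10001011 = 00100011
byte 5: 01000111 XOR 00111001 = 01111110
byte 6: 10001111 XOR 10001011 = 00000100
byte 7: 10010000 XOR 01010110 = 11000110

0de9477b237e04c6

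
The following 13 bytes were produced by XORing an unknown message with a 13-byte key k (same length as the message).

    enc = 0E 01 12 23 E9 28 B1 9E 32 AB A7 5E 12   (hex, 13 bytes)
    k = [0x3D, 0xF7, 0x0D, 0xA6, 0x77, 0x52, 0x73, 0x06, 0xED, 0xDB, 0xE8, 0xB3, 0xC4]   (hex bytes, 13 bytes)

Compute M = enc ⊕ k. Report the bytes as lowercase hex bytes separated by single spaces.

byte 0:  14 ⊕  61 =  51
byte 1:   1 ⊕ 247 = 246
byte 2:  18 ⊕  13 =  31
byte 3:  35 ⊕ 166 = 133
byte 4: 233 ⊕ 119 = 158
byte 5:  40 ⊕  82 = 122
byte 6: 177 ⊕ 115 = 194
byte 7: 158 ⊕   6 = 152
byte 8:  50 ⊕ 237 = 223
byte 9: 171 ⊕ 219 = 112
byte 10: 167 ⊕ 232 =  79
byte 11:  94 ⊕ 179 = 237
byte 12:  18 ⊕ 196 = 214

33 f6 1f 85 9e 7a c2 98 df 70 4f ed d6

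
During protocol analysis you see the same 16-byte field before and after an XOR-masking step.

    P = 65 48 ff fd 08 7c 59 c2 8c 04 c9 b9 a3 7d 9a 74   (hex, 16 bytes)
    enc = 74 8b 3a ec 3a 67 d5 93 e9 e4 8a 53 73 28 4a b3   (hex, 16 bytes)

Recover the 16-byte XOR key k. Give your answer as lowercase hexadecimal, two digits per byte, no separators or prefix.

11c3c511321b8c5165e043ead055d0c7

Since enc = P ⊕ k, XORing both sides with P gives k = P ⊕ enc.
byte 0: 65 ⊕ 74 = 11
byte 1: 48 ⊕ 8b = c3
byte 2: ff ⊕ 3a = c5
byte 3: fd ⊕ ec = 11
byte 4: 08 ⊕ 3a = 32
byte 5: 7c ⊕ 67 = 1b
byte 6: 59 ⊕ d5 = 8c
byte 7: c2 ⊕ 93 = 51
byte 8: 8c ⊕ e9 = 65
byte 9: 04 ⊕ e4 = e0
byte 10: c9 ⊕ 8a = 43
byte 11: b9 ⊕ 53 = ea
byte 12: a3 ⊕ 73 = d0
byte 13: 7d ⊕ 28 = 55
byte 14: 9a ⊕ 4a = d0
byte 15: 74 ⊕ b3 = c7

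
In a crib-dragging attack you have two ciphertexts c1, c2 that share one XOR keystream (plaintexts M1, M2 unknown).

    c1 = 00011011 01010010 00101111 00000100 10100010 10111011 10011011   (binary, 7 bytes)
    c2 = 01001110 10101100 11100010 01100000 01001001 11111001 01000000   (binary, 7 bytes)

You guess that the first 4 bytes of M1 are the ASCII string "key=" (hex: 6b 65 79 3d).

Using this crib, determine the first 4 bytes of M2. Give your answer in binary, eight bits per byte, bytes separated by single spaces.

00111110 10011011 10110100 01011001

First, c1 ⊕ c2 = (M1 ⊕ K) ⊕ (M2 ⊕ K) = M1 ⊕ M2, so the key drops out. Then M2 = (M1 ⊕ M2) ⊕ M1 over the first 4 bytes.
byte 0: (1b xor 4e) xor 6b = 55 xor 6b = 3e
byte 1: (52 xor ac) xor 65 = fe xor 65 = 9b
byte 2: (2f xor e2) xor 79 = cd xor 79 = b4
byte 3: (04 xor 60) xor 3d = 64 xor 3d = 59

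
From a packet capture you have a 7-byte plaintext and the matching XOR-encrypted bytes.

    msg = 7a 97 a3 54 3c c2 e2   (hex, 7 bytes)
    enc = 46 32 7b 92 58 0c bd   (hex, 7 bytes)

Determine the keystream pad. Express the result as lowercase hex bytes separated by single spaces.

Since enc = msg ⊕ pad, XORing both sides with msg gives pad = msg ⊕ enc.
7a ^ 46 = 3c
97 ^ 32 = a5
a3 ^ 7b = d8
54 ^ 92 = c6
3c ^ 58 = 64
c2 ^ 0c = ce
e2 ^ bd = 5f

3c a5 d8 c6 64 ce 5f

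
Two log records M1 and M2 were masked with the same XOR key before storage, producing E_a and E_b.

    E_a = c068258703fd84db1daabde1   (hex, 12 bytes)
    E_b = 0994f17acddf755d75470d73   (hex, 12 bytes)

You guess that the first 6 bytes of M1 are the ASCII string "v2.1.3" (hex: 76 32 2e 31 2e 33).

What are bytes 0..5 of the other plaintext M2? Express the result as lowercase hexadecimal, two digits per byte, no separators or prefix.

First, E_a ⊕ E_b = (M1 ⊕ K) ⊕ (M2 ⊕ K) = M1 ⊕ M2, so the key drops out. Then M2 = (M1 ⊕ M2) ⊕ M1 over the first 6 bytes.
byte 0: (c0 XOR 09) XOR 76 = c9 XOR 76 = bf
byte 1: (68 XOR 94) XOR 32 = fc XOR 32 = ce
byte 2: (25 XOR f1) XOR 2e = d4 XOR 2e = fa
byte 3: (87 XOR 7a) XOR 31 = fd XOR 31 = cc
byte 4: (03 XOR cd) XOR 2e = ce XOR 2e = e0
byte 5: (fd XOR df) XOR 33 = 22 XOR 33 = 11

bfcefacce011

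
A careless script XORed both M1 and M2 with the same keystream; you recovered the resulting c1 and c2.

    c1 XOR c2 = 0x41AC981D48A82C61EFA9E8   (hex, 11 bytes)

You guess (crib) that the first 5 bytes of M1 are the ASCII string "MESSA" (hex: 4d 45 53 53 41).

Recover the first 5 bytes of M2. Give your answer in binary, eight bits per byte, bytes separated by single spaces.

00001100 11101001 11001011 01001110 00001001

Since c1 ⊕ c2 = M1 ⊕ M2, XORing with the guessed M1 bytes yields the corresponding M2 bytes: M2 = (c1 ⊕ c2) ⊕ M1.
 65 XOR  77 =  12
172 XOR  69 = 233
152 XOR  83 = 203
 29 XOR  83 =  78
 72 XOR  65 =   9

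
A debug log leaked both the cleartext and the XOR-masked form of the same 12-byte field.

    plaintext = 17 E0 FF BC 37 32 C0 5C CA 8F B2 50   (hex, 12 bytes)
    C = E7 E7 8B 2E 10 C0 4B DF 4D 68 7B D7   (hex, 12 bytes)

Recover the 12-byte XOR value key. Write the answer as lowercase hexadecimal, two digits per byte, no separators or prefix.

f007749227f28b8387e7c987

Since C = plaintext ⊕ key, XORing both sides with plaintext gives key = plaintext ⊕ C.
byte 0: 00010111 xor 11100111 = 11110000
byte 1: 11100000 xor 11100111 = 00000111
byte 2: 11111111 xor 10001011 = 01110100
byte 3: 10111100 xor 00101110 = 10010010
byte 4: 00110111 xor 00010000 = 00100111
byte 5: 00110010 xor 11000000 = 11110010
byte 6: 11000000 xor 01001011 = 10001011
byte 7: 01011100 xor 11011111 = 10000011
byte 8: 11001010 xor 01001101 = 10000111
byte 9: 10001111 xor 01101000 = 11100111
byte 10: 10110010 xor 01111011 = 11001001
byte 11: 01010000 xor 11010111 = 10000111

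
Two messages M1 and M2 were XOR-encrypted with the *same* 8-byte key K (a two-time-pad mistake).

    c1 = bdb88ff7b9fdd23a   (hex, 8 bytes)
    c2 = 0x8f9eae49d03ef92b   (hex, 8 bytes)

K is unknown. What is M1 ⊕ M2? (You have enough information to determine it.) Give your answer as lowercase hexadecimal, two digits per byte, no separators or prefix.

c1 ⊕ c2 = (M1 ⊕ K) ⊕ (M2 ⊕ K) = M1 ⊕ M2 — the shared key cancels under XOR.
bd ^ 8f = 32
b8 ^ 9e = 26
8f ^ ae = 21
f7 ^ 49 = be
b9 ^ d0 = 69
fd ^ 3e = c3
d2 ^ f9 = 2b
3a ^ 2b = 11

322621be69c32b11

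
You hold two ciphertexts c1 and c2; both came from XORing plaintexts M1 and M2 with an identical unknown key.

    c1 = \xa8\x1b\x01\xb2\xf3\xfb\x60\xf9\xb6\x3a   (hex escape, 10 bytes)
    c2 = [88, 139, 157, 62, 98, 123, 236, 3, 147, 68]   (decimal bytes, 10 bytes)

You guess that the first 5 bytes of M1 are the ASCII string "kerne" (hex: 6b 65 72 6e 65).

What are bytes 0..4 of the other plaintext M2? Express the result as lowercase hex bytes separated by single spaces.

9b f5 ee e2 f4

First, c1 ⊕ c2 = (M1 ⊕ K) ⊕ (M2 ⊕ K) = M1 ⊕ M2, so the key drops out. Then M2 = (M1 ⊕ M2) ⊕ M1 over the first 5 bytes.
byte 0: (a8 XOR 58) XOR 6b = f0 XOR 6b = 9b
byte 1: (1b XOR 8b) XOR 65 = 90 XOR 65 = f5
byte 2: (01 XOR 9d) XOR 72 = 9c XOR 72 = ee
byte 3: (b2 XOR 3e) XOR 6e = 8c XOR 6e = e2
byte 4: (f3 XOR 62) XOR 65 = 91 XOR 65 = f4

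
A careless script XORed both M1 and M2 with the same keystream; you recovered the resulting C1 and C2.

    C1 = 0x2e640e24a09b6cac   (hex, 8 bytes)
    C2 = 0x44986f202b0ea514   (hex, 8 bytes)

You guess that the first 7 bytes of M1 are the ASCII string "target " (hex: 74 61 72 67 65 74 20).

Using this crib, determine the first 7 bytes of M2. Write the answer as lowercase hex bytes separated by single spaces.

First, C1 ⊕ C2 = (M1 ⊕ K) ⊕ (M2 ⊕ K) = M1 ⊕ M2, so the key drops out. Then M2 = (M1 ⊕ M2) ⊕ M1 over the first 7 bytes.
byte 0: (2e ^ 44) ^ 74 = 6a ^ 74 = 1e
byte 1: (64 ^ 98) ^ 61 = fc ^ 61 = 9d
byte 2: (0e ^ 6f) ^ 72 = 61 ^ 72 = 13
byte 3: (24 ^ 20) ^ 67 = 04 ^ 67 = 63
byte 4: (a0 ^ 2b) ^ 65 = 8b ^ 65 = ee
byte 5: (9b ^ 0e) ^ 74 = 95 ^ 74 = e1
byte 6: (6c ^ a5) ^ 20 = c9 ^ 20 = e9

1e 9d 13 63 ee e1 e9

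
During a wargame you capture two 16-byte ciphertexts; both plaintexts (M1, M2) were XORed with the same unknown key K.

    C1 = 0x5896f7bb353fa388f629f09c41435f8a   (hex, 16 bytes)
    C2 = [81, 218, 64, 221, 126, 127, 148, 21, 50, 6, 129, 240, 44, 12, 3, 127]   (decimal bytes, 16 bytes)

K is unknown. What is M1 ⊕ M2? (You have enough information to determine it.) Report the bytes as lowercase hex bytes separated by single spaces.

C1 ⊕ C2 = (M1 ⊕ K) ⊕ (M2 ⊕ K) = M1 ⊕ M2 — the shared key cancels under XOR.
01011000 ^ 01010001 = 00001001
10010110 ^ 11011010 = 01001100
11110111 ^ 01000000 = 10110111
10111011 ^ 11011101 = 01100110
00110101 ^ 01111110 = 01001011
00111111 ^ 01111111 = 01000000
10100011 ^ 10010100 = 00110111
10001000 ^ 00010101 = 10011101
11110110 ^ 00110010 = 11000100
00101001 ^ 00000110 = 00101111
11110000 ^ 10000001 = 01110001
10011100 ^ 11110000 = 01101100
01000001 ^ 00101100 = 01101101
01000011 ^ 00001100 = 01001111
01011111 ^ 00000011 = 01011100
10001010 ^ 01111111 = 11110101

09 4c b7 66 4b 40 37 9d c4 2f 71 6c 6d 4f 5c f5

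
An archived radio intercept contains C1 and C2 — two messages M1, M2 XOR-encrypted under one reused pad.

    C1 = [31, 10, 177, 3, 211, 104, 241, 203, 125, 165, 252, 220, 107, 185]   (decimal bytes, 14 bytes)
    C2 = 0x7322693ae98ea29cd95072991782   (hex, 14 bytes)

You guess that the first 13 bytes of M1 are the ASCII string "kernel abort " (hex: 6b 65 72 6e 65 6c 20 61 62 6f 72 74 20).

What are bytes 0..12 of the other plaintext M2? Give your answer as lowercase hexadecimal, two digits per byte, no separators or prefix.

First, C1 ⊕ C2 = (M1 ⊕ K) ⊕ (M2 ⊕ K) = M1 ⊕ M2, so the key drops out. Then M2 = (M1 ⊕ M2) ⊕ M1 over the first 13 bytes.
byte 0: (1f xor 73) xor 6b = 6c xor 6b = 07
byte 1: (0a xor 22) xor 65 = 28 xor 65 = 4d
byte 2: (b1 xor 69) xor 72 = d8 xor 72 = aa
byte 3: (03 xor 3a) xor 6e = 39 xor 6e = 57
byte 4: (d3 xor e9) xor 65 = 3a xor 65 = 5f
byte 5: (68 xor 8e) xor 6c = e6 xor 6c = 8a
byte 6: (f1 xor a2) xor 20 = 53 xor 20 = 73
byte 7: (cb xor 9c) xor 61 = 57 xor 61 = 36
byte 8: (7d xor d9) xor 62 = a4 xor 62 = c6
byte 9: (a5 xor 50) xor 6f = f5 xor 6f = 9a
byte 10: (fc xor 72) xor 72 = 8e xor 72 = fc
byte 11: (dc xor 99) xor 74 = 45 xor 74 = 31
byte 12: (6b xor 17) xor 20 = 7c xor 20 = 5c

074daa575f8a7336c69afc315c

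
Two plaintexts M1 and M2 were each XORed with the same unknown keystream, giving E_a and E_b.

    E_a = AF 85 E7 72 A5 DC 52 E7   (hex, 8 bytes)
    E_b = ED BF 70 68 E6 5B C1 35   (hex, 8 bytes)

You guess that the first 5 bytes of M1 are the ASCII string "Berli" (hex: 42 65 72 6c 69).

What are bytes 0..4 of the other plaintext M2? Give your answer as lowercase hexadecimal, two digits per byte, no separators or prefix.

005fe5762a

First, E_a ⊕ E_b = (M1 ⊕ K) ⊕ (M2 ⊕ K) = M1 ⊕ M2, so the key drops out. Then M2 = (M1 ⊕ M2) ⊕ M1 over the first 5 bytes.
byte 0: (af XOR ed) XOR 42 = 42 XOR 42 = 00
byte 1: (85 XOR bf) XOR 65 = 3a XOR 65 = 5f
byte 2: (e7 XOR 70) XOR 72 = 97 XOR 72 = e5
byte 3: (72 XOR 68) XOR 6c = 1a XOR 6c = 76
byte 4: (a5 XOR e6) XOR 69 = 43 XOR 69 = 2a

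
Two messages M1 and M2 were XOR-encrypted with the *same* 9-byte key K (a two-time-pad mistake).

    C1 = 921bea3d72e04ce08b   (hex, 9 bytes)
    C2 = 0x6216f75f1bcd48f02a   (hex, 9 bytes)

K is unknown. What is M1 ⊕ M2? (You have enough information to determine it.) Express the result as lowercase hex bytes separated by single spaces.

C1 ⊕ C2 = (M1 ⊕ K) ⊕ (M2 ⊕ K) = M1 ⊕ M2 — the shared key cancels under XOR.
10010010 XOR 01100010 = 11110000
00011011 XOR 00010110 = 00001101
11101010 XOR 11110111 = 00011101
00111101 XOR 01011111 = 01100010
01110010 XOR 00011011 = 01101001
11100000 XOR 11001101 = 00101101
01001100 XOR 01001000 = 00000100
11100000 XOR 11110000 = 00010000
10001011 XOR 00101010 = 10100001

f0 0d 1d 62 69 2d 04 10 a1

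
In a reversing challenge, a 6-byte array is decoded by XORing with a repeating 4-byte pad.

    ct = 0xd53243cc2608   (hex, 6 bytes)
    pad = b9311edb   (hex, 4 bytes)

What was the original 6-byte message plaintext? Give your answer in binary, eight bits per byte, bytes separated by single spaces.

01101100 00000011 01011101 00010111 10011111 00111001

The 4-byte key repeats, so the effective keystream is b9 31 1e db b9 31.
byte 0: 11010101 XOR 10111001 = 01101100
byte 1: 00110010 XOR 00110001 = 00000011
byte 2: 01000011 XOR 00011110 = 01011101
byte 3: 11001100 XOR 11011011 = 00010111
byte 4: 00100110 XOR 10111001 = 10011111
byte 5: 00001000 XOR 00110001 = 00111001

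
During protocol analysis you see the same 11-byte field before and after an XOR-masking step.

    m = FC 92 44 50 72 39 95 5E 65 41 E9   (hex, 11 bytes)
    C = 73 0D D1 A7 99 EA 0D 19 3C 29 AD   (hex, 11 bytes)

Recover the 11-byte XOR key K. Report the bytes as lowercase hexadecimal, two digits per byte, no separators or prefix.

Since C = m ⊕ K, XORing both sides with m gives K = m ⊕ C.
fc XOR 73 = 8f
92 XOR 0d = 9f
44 XOR d1 = 95
50 XOR a7 = f7
72 XOR 99 = eb
39 XOR ea = d3
95 XOR 0d = 98
5e XOR 19 = 47
65 XOR 3c = 59
41 XOR 29 = 68
e9 XOR ad = 44

8f9f95f7ebd39847596844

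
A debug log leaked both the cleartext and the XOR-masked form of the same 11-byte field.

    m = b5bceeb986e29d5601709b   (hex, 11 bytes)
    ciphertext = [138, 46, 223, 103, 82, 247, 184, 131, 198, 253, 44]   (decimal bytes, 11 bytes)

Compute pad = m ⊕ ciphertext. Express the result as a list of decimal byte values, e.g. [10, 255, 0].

[63, 146, 49, 222, 212, 21, 37, 213, 199, 141, 183]

Since ciphertext = m ⊕ pad, XORing both sides with m gives pad = m ⊕ ciphertext.
b5 xor 8a = 3f
bc xor 2e = 92
ee xor df = 31
b9 xor 67 = de
86 xor 52 = d4
e2 xor f7 = 15
9d xor b8 = 25
56 xor 83 = d5
01 xor c6 = c7
70 xor fd = 8d
9b xor 2c = b7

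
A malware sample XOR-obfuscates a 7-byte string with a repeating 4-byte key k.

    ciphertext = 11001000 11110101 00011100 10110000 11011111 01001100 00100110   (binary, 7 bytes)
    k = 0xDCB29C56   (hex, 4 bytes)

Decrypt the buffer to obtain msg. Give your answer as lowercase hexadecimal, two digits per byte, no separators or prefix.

144780e603feba

The 4-byte key repeats, so the effective keystream is dc b2 9c 56 dc b2 9c.
byte 0: c8 ⊕ dc = 14
byte 1: f5 ⊕ b2 = 47
byte 2: 1c ⊕ 9c = 80
byte 3: b0 ⊕ 56 = e6
byte 4: df ⊕ dc = 03
byte 5: 4c ⊕ b2 = fe
byte 6: 26 ⊕ 9c = ba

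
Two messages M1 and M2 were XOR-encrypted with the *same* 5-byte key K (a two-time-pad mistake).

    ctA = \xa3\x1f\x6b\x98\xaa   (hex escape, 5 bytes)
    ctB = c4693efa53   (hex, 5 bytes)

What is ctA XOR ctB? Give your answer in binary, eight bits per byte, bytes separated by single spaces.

01100111 01110110 01010101 01100010 11111001

ctA ⊕ ctB = (M1 ⊕ K) ⊕ (M2 ⊕ K) = M1 ⊕ M2 — the shared key cancels under XOR.
byte 0: a3 ^ c4 = 67
byte 1: 1f ^ 69 = 76
byte 2: 6b ^ 3e = 55
byte 3: 98 ^ fa = 62
byte 4: aa ^ 53 = f9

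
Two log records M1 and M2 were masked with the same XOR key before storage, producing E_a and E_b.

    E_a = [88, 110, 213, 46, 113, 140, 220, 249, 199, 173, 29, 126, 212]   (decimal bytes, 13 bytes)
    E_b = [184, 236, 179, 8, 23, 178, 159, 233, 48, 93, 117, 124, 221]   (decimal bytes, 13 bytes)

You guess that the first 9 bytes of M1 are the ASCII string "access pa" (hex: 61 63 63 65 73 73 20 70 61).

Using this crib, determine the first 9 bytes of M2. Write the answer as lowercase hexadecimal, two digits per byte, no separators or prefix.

81e10543154d636096

First, E_a ⊕ E_b = (M1 ⊕ K) ⊕ (M2 ⊕ K) = M1 ⊕ M2, so the key drops out. Then M2 = (M1 ⊕ M2) ⊕ M1 over the first 9 bytes.
byte 0: (58 XOR b8) XOR 61 = e0 XOR 61 = 81
byte 1: (6e XOR ec) XOR 63 = 82 XOR 63 = e1
byte 2: (d5 XOR b3) XOR 63 = 66 XOR 63 = 05
byte 3: (2e XOR 08) XOR 65 = 26 XOR 65 = 43
byte 4: (71 XOR 17) XOR 73 = 66 XOR 73 = 15
byte 5: (8c XOR b2) XOR 73 = 3e XOR 73 = 4d
byte 6: (dc XOR 9f) XOR 20 = 43 XOR 20 = 63
byte 7: (f9 XOR e9) XOR 70 = 10 XOR 70 = 60
byte 8: (c7 XOR 30) XOR 61 = f7 XOR 61 = 96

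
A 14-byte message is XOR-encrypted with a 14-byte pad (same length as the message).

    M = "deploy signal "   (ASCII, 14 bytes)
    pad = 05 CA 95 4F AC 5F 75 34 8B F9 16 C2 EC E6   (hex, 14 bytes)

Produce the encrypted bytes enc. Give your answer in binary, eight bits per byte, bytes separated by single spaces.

byte 0: 64 ^ 05 = 61
byte 1: 65 ^ ca = af
byte 2: 70 ^ 95 = e5
byte 3: 6c ^ 4f = 23
byte 4: 6f ^ ac = c3
byte 5: 79 ^ 5f = 26
byte 6: 20 ^ 75 = 55
byte 7: 73 ^ 34 = 47
byte 8: 69 ^ 8b = e2
byte 9: 67 ^ f9 = 9e
byte 10: 6e ^ 16 = 78
byte 11: 61 ^ c2 = a3
byte 12: 6c ^ ec = 80
byte 13: 20 ^ e6 = c6

01100001 10101111 11100101 00100011 11000011 00100110 01010101 01000111 11100010 10011110 01111000 10100011 10000000 11000110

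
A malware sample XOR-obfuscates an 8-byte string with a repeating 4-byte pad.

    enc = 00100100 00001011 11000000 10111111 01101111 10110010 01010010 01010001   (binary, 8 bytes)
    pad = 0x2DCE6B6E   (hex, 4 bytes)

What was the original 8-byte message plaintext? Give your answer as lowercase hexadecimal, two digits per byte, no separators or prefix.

09c5abd1427c393f

The 4-byte key repeats, so the effective keystream is 2d ce 6b 6e 2d ce 6b 6e.
byte 0: 24 ⊕ 2d = 09
byte 1: 0b ⊕ ce = c5
byte 2: c0 ⊕ 6b = ab
byte 3: bf ⊕ 6e = d1
byte 4: 6f ⊕ 2d = 42
byte 5: b2 ⊕ ce = 7c
byte 6: 52 ⊕ 6b = 39
byte 7: 51 ⊕ 6e = 3f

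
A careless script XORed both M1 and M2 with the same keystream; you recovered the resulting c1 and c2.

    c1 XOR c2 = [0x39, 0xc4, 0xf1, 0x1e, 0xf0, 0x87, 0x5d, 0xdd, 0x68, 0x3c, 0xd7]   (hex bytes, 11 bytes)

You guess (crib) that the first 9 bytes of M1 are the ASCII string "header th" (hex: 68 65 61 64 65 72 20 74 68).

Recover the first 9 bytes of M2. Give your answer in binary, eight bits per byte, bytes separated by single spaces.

Since c1 ⊕ c2 = M1 ⊕ M2, XORing with the guessed M1 bytes yields the corresponding M2 bytes: M2 = (c1 ⊕ c2) ⊕ M1.
39 XOR 68 = 51
c4 XOR 65 = a1
f1 XOR 61 = 90
1e XOR 64 = 7a
f0 XOR 65 = 95
87 XOR 72 = f5
5d XOR 20 = 7d
dd XOR 74 = a9
68 XOR 68 = 00

01010001 10100001 10010000 01111010 10010101 11110101 01111101 10101001 00000000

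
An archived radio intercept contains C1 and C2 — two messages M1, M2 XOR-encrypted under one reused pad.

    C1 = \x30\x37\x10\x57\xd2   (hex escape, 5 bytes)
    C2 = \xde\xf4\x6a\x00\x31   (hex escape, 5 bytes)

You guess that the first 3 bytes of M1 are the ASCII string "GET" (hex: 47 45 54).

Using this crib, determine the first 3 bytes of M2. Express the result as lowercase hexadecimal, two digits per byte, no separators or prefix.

a9862e

First, C1 ⊕ C2 = (M1 ⊕ K) ⊕ (M2 ⊕ K) = M1 ⊕ M2, so the key drops out. Then M2 = (M1 ⊕ M2) ⊕ M1 over the first 3 bytes.
byte 0: (30 xor de) xor 47 = ee xor 47 = a9
byte 1: (37 xor f4) xor 45 = c3 xor 45 = 86
byte 2: (10 xor 6a) xor 54 = 7a xor 54 = 2e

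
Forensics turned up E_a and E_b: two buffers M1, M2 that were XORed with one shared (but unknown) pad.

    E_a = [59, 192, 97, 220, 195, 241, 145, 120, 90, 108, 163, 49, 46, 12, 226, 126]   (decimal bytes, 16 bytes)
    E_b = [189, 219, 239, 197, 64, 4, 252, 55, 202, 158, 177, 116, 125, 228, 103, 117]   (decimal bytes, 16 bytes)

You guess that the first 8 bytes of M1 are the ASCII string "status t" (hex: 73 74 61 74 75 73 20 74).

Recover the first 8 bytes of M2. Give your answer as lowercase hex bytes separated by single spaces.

f5 6f ef 6d f6 86 4d 3b

First, E_a ⊕ E_b = (M1 ⊕ K) ⊕ (M2 ⊕ K) = M1 ⊕ M2, so the key drops out. Then M2 = (M1 ⊕ M2) ⊕ M1 over the first 8 bytes.
byte 0: (3b xor bd) xor 73 = 86 xor 73 = f5
byte 1: (c0 xor db) xor 74 = 1b xor 74 = 6f
byte 2: (61 xor ef) xor 61 = 8e xor 61 = ef
byte 3: (dc xor c5) xor 74 = 19 xor 74 = 6d
byte 4: (c3 xor 40) xor 75 = 83 xor 75 = f6
byte 5: (f1 xor 04) xor 73 = f5 xor 73 = 86
byte 6: (91 xor fc) xor 20 = 6d xor 20 = 4d
byte 7: (78 xor 37) xor 74 = 4f xor 74 = 3b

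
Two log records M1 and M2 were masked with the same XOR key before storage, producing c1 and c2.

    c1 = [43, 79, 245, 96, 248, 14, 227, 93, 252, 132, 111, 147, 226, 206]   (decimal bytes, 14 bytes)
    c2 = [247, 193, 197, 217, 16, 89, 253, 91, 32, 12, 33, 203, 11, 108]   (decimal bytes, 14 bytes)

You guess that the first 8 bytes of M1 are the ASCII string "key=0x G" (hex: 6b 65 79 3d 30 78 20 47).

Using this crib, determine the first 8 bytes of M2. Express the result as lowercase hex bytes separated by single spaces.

First, c1 ⊕ c2 = (M1 ⊕ K) ⊕ (M2 ⊕ K) = M1 ⊕ M2, so the key drops out. Then M2 = (M1 ⊕ M2) ⊕ M1 over the first 8 bytes.
byte 0: (2b ^ f7) ^ 6b = dc ^ 6b = b7
byte 1: (4f ^ c1) ^ 65 = 8e ^ 65 = eb
byte 2: (f5 ^ c5) ^ 79 = 30 ^ 79 = 49
byte 3: (60 ^ d9) ^ 3d = b9 ^ 3d = 84
byte 4: (f8 ^ 10) ^ 30 = e8 ^ 30 = d8
byte 5: (0e ^ 59) ^ 78 = 57 ^ 78 = 2f
byte 6: (e3 ^ fd) ^ 20 = 1e ^ 20 = 3e
byte 7: (5d ^ 5b) ^ 47 = 06 ^ 47 = 41

b7 eb 49 84 d8 2f 3e 41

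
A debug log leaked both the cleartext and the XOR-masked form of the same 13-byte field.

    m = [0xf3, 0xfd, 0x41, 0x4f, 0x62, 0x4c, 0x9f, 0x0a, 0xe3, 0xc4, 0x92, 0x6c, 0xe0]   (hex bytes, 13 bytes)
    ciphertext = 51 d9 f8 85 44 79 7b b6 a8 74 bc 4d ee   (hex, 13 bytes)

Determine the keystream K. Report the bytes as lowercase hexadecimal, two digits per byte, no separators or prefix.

a224b9ca2635e4bc4bb02e210e

Since ciphertext = m ⊕ K, XORing both sides with m gives K = m ⊕ ciphertext.
11110011 ⊕ 01010001 = 10100010
11111101 ⊕ 11011001 = 00100100
01000001 ⊕ 11111000 = 10111001
01001111 ⊕ 10000101 = 11001010
01100010 ⊕ 01000100 = 00100110
01001100 ⊕ 01111001 = 00110101
10011111 ⊕ 01111011 = 11100100
00001010 ⊕ 10110110 = 10111100
11100011 ⊕ 10101000 = 01001011
11000100 ⊕ 01110100 = 10110000
10010010 ⊕ 10111100 = 00101110
01101100 ⊕ 01001101 = 00100001
11100000 ⊕ 11101110 = 00001110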